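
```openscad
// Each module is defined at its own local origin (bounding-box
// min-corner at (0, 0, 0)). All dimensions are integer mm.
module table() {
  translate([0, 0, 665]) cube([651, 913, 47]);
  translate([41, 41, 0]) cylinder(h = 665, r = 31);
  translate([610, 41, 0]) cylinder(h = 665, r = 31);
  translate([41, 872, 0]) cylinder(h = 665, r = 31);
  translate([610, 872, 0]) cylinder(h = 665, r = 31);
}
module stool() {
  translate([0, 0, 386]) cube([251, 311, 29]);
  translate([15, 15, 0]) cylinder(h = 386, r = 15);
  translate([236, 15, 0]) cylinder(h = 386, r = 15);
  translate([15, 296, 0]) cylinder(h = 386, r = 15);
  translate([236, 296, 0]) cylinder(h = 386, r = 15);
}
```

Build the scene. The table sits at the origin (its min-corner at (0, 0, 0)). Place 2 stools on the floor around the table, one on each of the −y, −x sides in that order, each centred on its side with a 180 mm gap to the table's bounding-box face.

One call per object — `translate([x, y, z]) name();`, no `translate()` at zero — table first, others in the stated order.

table();
translate([200, -491, 0]) stool();
translate([-431, 301, 0]) stool();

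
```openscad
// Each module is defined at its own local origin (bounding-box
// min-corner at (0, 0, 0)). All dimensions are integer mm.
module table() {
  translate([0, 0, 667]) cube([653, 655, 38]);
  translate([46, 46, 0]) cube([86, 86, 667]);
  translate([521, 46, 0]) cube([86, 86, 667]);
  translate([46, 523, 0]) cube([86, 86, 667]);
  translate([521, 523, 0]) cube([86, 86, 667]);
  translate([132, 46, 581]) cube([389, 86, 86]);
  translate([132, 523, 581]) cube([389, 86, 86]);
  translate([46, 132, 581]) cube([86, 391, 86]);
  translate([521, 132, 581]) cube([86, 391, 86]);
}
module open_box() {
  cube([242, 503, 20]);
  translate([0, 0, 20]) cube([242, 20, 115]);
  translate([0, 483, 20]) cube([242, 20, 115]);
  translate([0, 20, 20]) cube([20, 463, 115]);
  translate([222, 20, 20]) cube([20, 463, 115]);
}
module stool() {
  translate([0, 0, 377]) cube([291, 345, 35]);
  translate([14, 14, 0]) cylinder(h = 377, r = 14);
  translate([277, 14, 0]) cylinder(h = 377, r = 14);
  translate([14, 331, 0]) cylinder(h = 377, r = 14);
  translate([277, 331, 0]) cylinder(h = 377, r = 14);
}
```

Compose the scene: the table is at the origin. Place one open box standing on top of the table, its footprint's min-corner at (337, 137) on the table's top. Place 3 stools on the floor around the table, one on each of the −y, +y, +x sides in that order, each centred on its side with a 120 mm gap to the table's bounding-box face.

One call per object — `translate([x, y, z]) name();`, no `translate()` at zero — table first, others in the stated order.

table();
translate([337, 137, 705]) open_box();
translate([181, -465, 0]) stool();
translate([181, 775, 0]) stool();
translate([773, 155, 0]) stool();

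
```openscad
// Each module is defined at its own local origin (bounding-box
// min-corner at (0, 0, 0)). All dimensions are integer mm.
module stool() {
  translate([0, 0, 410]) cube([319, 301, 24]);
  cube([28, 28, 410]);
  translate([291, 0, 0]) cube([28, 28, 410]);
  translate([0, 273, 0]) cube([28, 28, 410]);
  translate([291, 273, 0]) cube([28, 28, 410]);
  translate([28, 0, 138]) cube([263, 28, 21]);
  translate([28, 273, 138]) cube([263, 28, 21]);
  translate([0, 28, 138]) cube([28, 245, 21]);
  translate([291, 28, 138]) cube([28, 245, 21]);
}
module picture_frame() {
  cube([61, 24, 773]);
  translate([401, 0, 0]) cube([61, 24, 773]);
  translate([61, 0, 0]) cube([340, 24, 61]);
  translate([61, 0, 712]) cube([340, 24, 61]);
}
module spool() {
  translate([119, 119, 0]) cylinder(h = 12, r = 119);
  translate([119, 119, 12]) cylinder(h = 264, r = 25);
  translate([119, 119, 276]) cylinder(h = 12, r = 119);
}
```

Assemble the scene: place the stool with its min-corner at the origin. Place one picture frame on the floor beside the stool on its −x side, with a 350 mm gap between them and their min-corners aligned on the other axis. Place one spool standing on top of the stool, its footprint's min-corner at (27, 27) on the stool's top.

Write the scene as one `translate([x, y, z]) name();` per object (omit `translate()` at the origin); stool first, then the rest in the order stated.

stool();
translate([-812, 0, 0]) picture_frame();
translate([27, 27, 434]) spool();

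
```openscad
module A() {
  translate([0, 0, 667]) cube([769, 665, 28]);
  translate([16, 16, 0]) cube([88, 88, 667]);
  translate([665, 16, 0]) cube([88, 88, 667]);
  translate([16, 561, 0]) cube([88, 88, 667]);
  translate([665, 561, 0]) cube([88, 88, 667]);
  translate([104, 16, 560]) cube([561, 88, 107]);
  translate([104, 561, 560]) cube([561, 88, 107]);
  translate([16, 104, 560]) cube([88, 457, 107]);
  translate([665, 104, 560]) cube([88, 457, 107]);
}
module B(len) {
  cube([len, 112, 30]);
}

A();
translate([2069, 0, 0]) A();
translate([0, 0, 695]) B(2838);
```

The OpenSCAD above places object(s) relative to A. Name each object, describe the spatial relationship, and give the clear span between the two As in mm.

Second table starts at x = 2069; first ends at x = 769; clear span = 2069 − 769 = 1300 mm.

A is a table. B is a beam. A beam spans the tops of two tables. The clear span between the two tables is 1300 mm.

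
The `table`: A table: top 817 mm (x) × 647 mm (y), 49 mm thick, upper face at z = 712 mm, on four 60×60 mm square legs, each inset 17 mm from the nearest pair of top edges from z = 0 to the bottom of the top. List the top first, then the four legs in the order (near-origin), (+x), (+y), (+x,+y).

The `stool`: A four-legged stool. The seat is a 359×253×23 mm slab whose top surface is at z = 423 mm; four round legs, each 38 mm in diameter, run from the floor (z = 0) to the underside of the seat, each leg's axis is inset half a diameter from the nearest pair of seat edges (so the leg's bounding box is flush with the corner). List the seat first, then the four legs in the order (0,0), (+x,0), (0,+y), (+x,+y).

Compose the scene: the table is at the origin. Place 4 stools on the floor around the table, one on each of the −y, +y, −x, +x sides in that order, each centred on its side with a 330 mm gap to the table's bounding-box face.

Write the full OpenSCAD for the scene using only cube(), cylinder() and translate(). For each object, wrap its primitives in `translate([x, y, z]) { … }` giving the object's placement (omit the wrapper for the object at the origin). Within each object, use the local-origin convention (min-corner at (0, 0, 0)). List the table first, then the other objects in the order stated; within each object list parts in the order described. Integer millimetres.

translate([0, 0, 663]) cube([817, 647, 49]);
translate([17, 17, 0]) cube([60, 60, 663]);
translate([740, 17, 0]) cube([60, 60, 663]);
translate([17, 570, 0]) cube([60, 60, 663]);
translate([740, 570, 0]) cube([60, 60, 663]);
translate([229, -583, 0]) {
  translate([0, 0, 400]) cube([359, 253, 23]);
  translate([19, 19, 0]) cylinder(h = 400, r = 19);
  translate([340, 19, 0]) cylinder(h = 400, r = 19);
  translate([19, 234, 0]) cylinder(h = 400, r = 19);
  translate([340, 234, 0]) cylinder(h = 400, r = 19);
}
translate([229, 977, 0]) {
  translate([0, 0, 400]) cube([359, 253, 23]);
  translate([19, 19, 0]) cylinder(h = 400, r = 19);
  translate([340, 19, 0]) cylinder(h = 400, r = 19);
  translate([19, 234, 0]) cylinder(h = 400, r = 19);
  translate([340, 234, 0]) cylinder(h = 400, r = 19);
}
translate([-689, 197, 0]) {
  translate([0, 0, 400]) cube([359, 253, 23]);
  translate([19, 19, 0]) cylinder(h = 400, r = 19);
  translate([340, 19, 0]) cylinder(h = 400, r = 19);
  translate([19, 234, 0]) cylinder(h = 400, r = 19);
  translate([340, 234, 0]) cylinder(h = 400, r = 19);
}
translate([1147, 197, 0]) {
  translate([0, 0, 400]) cube([359, 253, 23]);
  translate([19, 19, 0]) cylinder(h = 400, r = 19);
  translate([340, 19, 0]) cylinder(h = 400, r = 19);
  translate([19, 234, 0]) cylinder(h = 400, r = 19);
  translate([340, 234, 0]) cylinder(h = 400, r = 19);
}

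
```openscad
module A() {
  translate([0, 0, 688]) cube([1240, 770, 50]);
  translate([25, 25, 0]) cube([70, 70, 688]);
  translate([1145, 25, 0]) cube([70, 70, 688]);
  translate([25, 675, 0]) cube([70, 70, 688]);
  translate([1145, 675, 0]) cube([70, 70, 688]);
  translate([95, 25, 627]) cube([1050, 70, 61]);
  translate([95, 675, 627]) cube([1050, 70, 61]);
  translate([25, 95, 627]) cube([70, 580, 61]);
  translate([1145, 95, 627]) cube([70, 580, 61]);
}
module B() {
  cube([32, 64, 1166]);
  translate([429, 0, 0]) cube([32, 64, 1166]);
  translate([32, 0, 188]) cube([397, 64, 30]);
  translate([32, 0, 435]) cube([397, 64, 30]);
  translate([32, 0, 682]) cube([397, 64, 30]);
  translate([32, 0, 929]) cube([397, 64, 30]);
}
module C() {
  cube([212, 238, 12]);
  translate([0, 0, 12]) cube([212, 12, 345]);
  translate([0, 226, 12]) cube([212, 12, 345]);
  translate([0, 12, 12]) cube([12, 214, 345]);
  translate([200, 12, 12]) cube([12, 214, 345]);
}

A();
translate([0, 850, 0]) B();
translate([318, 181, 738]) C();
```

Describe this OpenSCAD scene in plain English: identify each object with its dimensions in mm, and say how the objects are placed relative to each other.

A is a table: top 1240 mm (x) × 770 mm (y), 50 mm thick, upper face at z = 738 mm, on four 70×70 mm square legs, each inset 25 mm from the nearest pair of top edges, running from z = 0 to the bottom of the top. Four apron rails, 70 mm thick and 61 mm tall, run between adjacent legs with their top edges flush with the underside of the top and their outer faces flush with the legs' outer faces.

B is a wooden ladder with two side rails of 32×64 mm section and 1166 mm height, set 461 mm apart overall. Between them run 4 rectangular rungs (64 mm deep, 30 mm thick), front faces flush with the rails' −y face. The bottom of the first rung is 188 mm above the floor and each subsequent rung is 247 mm higher than the one below.

C is an open-topped rectangular box: outside dimensions 212×238×357 mm, with a uniform wall and base thickness of 12 mm. The base is a full 212×238 slab on the floor; four walls sit on top of the base. The front and back walls (the −y and +y sides) span the full width; the two side walls fit between them.

The ladder is on the floor beside the table on its +y side. The open box is on top of the table.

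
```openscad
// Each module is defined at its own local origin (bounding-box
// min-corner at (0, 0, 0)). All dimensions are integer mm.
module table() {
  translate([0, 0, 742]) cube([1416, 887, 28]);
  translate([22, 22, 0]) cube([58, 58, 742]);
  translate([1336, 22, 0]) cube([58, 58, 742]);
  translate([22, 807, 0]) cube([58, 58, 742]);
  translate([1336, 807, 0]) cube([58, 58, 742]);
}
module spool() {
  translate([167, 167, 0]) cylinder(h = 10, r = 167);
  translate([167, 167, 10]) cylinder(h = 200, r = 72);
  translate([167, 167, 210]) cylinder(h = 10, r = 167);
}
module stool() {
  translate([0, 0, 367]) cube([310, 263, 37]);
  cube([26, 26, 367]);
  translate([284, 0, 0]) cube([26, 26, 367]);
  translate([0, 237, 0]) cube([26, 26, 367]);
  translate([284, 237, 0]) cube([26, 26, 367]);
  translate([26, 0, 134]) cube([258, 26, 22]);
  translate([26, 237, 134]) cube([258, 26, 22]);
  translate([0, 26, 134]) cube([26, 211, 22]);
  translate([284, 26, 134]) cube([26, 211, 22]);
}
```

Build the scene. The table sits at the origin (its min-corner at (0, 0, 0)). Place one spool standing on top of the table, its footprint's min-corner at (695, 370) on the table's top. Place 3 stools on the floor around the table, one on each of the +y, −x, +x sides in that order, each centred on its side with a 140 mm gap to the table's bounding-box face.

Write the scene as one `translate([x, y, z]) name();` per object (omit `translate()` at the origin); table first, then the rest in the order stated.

table();
translate([695, 370, 770]) spool();
translate([553, 1027, 0]) stool();
translate([-450, 312, 0]) stool();
translate([1556, 312, 0]) stool();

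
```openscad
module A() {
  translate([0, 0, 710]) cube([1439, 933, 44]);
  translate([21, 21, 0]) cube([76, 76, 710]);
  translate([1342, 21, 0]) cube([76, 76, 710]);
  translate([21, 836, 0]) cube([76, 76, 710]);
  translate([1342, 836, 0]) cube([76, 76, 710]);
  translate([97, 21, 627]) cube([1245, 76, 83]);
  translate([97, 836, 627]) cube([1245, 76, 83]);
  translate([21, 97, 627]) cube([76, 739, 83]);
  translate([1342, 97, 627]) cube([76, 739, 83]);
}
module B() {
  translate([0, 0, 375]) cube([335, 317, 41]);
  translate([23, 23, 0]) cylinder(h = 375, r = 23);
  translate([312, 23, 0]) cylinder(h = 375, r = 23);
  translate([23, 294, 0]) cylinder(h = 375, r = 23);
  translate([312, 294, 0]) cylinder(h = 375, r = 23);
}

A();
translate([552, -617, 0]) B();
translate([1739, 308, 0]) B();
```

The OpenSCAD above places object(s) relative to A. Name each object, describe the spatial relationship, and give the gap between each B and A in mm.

Each stool's nearest face is 300 mm from the table's bounding box.

A is a table. B is a stool. Two stools sit around the table at the −y, +x sides. The gap between each stool and the table is 300 mm.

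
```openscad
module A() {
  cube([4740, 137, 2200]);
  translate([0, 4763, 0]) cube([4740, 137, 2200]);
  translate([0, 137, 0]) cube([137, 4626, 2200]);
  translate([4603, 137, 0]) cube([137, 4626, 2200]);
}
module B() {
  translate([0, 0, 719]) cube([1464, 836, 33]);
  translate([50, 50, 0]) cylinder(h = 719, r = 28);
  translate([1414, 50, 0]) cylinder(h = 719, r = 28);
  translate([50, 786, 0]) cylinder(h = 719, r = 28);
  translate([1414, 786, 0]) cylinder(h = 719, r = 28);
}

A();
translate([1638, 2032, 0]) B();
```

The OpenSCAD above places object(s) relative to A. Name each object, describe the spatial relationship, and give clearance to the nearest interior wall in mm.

Clearances: x = 1501, y = 1895; minimum 1501 mm.

A is a house frame. B is a table. The table sits inside the house frame, centred. The clearance to the nearest interior wall is 1501 mm.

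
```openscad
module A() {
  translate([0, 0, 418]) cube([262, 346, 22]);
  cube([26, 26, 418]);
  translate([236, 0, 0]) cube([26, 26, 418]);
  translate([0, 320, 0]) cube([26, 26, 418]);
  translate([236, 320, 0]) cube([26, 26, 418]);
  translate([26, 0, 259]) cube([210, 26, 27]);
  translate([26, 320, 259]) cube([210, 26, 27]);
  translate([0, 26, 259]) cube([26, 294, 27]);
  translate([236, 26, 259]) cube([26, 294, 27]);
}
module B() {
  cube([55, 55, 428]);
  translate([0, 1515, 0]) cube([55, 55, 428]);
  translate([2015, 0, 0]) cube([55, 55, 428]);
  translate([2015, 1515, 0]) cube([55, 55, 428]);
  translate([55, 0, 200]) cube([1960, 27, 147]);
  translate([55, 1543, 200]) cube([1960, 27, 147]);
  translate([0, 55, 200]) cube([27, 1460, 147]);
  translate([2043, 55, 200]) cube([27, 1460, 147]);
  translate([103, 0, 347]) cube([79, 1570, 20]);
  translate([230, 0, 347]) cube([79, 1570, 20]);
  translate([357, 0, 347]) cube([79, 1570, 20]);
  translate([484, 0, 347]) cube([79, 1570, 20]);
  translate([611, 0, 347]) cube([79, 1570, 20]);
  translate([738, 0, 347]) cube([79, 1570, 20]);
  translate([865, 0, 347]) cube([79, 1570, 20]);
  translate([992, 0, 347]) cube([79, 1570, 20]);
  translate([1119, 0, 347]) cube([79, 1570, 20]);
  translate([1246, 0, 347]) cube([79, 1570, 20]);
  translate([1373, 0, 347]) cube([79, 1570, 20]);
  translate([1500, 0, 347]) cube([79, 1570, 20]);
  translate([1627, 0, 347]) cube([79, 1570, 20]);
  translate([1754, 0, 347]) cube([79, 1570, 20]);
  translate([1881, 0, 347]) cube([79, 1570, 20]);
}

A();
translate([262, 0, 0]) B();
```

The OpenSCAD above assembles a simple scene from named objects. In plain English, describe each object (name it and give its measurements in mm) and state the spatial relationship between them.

A is a four-legged stool. The seat is a 262×346×22 mm slab whose top surface is at z = 440 mm; four square legs, each 26×26 mm in cross-section, run from the floor (z = 0) to the underside of the seat, each flush with a corner of the seat. Four stretchers, 26 mm wide and 27 mm tall, connect adjacent legs with their undersides at z = 259 mm, each running between the inner faces of the legs it joins and aligned with the legs' outer faces on the other axis.

B is a bed frame 2070 mm long (x) by 1570 mm wide (y). Four 55×55 mm corner posts, 428 mm tall, at the corners of the footprint. Four rails of 27 mm thickness and 147 mm height run between adjacent posts with their undersides at z = 200 mm, their outer faces flush with the outside of the frame (the two x-running rails run between the posts' inner faces; the two y-running rails run between the posts' inner faces). 15 slats, each 79 mm wide (x) and 20 mm thick, lie across the top of the two x-running rails, running the full 1570 mm width of the frame in y; the slats are evenly spaced along x between the inner faces of the end posts with equal gaps (rounded down to the nearest mm) at the −x end and between each pair — any rounding remainder accumulates at the +x end.

The bed frame is against the stool's +x side, with their −y faces flush.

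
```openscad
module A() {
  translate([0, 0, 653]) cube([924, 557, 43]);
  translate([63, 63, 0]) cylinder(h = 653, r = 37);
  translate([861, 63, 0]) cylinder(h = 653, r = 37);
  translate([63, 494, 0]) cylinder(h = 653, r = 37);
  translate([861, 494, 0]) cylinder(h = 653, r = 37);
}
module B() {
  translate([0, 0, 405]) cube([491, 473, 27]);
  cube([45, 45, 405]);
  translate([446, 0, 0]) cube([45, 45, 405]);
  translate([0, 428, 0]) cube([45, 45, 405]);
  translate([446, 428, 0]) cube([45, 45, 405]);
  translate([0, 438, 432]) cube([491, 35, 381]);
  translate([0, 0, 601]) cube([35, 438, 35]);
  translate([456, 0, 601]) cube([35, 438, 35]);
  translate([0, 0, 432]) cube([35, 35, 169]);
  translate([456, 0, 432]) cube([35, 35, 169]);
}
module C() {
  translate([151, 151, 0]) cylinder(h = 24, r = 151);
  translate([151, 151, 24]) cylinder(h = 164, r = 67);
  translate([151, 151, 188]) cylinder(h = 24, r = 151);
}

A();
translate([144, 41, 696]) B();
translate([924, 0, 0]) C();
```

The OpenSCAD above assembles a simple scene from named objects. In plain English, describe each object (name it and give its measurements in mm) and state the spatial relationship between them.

A is a table: top 924 mm (x) × 557 mm (y), 43 mm thick, upper face at z = 696 mm, on four round legs of 74 mm diameter, each leg's bounding box inset 26 mm from the nearest pair of top edges, running from z = 0 to the bottom of the top.

B is a chair: 491×473 mm seat, 27 mm thick, top at z = 432 mm, on four 45 mm square corner legs flush with the seat edges. A 35 mm thick backrest slab spans the full seat width, extending 381 mm above the seat top, its back face flush with the seat's +y edge. Two armrests of 35×35 mm section run along each side from the seat's front edge to the front of the backrest, top faces 204 mm above the seat top and outer faces flush with the seat's x-edges; a 35×35 mm post under the front of each armrest stands on the seat at the front corner.

C is a spool: two coaxial disc flanges of radius 151 mm and thickness 24 mm, joined by a core cylinder of radius 67 mm and height 164 mm. The lower flange rests on z = 0 and the three cylinders share a vertical axis.

The chair is on top of the table. The spool is against the table's +x side, with their −y faces flush.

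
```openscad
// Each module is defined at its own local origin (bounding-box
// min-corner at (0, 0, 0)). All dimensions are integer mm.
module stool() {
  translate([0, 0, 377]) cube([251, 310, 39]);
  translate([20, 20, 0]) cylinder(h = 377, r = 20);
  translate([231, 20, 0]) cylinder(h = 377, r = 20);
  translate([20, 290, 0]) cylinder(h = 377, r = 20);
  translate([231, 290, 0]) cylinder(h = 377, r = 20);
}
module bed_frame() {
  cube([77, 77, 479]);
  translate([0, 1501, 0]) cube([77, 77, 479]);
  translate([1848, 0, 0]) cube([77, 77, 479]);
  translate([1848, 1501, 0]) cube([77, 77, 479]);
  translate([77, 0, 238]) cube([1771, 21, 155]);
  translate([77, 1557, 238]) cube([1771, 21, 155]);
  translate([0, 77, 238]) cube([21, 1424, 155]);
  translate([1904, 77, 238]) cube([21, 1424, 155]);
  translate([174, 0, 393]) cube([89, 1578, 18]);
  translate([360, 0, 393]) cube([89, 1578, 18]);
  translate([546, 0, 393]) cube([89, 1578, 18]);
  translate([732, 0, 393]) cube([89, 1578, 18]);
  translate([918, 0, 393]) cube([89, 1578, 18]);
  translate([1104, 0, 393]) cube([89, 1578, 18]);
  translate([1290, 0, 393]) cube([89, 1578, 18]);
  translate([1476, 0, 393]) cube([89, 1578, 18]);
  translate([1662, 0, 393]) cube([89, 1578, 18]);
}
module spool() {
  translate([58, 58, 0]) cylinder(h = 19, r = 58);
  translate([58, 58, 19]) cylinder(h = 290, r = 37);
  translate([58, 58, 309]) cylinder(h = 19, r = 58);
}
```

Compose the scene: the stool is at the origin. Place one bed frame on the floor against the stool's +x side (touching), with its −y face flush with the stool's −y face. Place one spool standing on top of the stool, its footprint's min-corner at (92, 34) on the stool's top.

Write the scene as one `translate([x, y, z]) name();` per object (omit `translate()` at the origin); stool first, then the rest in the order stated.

stool();
translate([251, 0, 0]) bed_frame();
translate([92, 34, 416]) spool();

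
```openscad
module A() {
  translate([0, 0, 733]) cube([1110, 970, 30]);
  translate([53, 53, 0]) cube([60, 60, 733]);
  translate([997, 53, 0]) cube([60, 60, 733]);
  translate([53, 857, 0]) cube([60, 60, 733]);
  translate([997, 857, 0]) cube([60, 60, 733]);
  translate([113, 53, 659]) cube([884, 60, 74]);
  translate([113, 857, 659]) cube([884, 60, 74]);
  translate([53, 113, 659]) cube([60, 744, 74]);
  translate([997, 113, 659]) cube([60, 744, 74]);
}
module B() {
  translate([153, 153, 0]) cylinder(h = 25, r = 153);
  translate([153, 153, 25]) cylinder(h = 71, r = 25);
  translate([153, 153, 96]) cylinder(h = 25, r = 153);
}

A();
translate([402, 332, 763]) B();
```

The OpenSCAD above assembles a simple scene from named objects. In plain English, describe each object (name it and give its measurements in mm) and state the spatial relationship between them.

A is a rectangular dining table. The top is 1110×970×30 mm with its upper surface at z = 763 mm. It stands on four 60×60 mm square legs, each inset 53 mm from the nearest pair of top edges, running from the floor to the underside of the top. Four apron rails, 60 mm thick and 74 mm tall, run between adjacent legs with their top edges flush with the underside of the top and their outer faces flush with the legs' outer faces.

B is a spool: two coaxial disc flanges of radius 153 mm and thickness 25 mm, joined by a core cylinder of radius 25 mm and height 71 mm. The lower flange rests on z = 0 and the three cylinders share a vertical axis.

The spool is on top of the table, centred.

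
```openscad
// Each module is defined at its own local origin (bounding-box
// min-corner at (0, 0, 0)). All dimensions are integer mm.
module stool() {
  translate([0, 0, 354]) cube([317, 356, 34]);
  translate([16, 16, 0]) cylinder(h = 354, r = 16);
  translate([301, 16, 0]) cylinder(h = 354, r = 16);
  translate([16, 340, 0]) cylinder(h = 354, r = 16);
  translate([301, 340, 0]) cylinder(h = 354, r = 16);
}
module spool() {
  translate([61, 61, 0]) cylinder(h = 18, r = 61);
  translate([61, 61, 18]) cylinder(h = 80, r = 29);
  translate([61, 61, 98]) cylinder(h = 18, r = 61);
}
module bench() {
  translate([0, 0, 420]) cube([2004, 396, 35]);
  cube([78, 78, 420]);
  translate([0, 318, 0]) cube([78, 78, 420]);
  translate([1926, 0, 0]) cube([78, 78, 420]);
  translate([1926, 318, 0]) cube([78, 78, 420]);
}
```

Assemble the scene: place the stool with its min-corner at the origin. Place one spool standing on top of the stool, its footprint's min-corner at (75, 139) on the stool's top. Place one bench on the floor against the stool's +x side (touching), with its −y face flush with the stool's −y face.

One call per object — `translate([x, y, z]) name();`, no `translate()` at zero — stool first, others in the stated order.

stool();
translate([75, 139, 388]) spool();
translate([317, 0, 0]) bench();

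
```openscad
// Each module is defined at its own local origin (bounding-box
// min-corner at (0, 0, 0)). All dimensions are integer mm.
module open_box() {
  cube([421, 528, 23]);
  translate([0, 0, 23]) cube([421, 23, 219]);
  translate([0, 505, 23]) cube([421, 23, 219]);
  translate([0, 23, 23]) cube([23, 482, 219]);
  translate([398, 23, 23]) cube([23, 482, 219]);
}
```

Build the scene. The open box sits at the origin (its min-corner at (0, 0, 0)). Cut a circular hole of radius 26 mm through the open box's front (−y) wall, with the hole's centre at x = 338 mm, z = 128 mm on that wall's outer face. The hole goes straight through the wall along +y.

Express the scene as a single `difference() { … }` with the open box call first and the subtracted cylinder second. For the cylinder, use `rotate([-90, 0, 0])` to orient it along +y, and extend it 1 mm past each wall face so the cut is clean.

difference() {
  open_box();
  translate([338, -1, 128]) rotate([-90, 0, 0]) cylinder(h = 25, r = 26);
}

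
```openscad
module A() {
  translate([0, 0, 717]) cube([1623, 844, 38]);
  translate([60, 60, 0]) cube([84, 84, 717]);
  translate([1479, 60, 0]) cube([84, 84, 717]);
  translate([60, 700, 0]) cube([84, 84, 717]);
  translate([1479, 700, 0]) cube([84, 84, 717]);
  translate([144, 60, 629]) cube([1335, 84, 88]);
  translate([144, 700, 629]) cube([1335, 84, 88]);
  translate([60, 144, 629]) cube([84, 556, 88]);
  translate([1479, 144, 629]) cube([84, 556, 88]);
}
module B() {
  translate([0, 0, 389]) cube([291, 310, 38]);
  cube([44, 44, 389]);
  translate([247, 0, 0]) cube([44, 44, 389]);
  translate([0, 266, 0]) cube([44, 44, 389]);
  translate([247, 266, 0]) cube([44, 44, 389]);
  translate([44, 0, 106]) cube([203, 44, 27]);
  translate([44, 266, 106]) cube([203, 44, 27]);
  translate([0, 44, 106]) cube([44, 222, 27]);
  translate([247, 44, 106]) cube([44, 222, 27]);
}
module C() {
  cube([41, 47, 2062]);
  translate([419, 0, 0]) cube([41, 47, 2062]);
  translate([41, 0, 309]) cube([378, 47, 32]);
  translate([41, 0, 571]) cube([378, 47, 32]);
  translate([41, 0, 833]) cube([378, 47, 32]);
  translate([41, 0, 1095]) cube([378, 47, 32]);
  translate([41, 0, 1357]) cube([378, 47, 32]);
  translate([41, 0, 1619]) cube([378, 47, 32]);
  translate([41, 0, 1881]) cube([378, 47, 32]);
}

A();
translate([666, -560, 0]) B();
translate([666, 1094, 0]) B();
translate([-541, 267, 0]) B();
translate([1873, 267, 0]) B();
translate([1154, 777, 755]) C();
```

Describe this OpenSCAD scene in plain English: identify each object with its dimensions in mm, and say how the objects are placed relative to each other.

A is a rectangular dining table. The top is 1623×844×38 mm with its upper surface at z = 755 mm. It stands on four 84×84 mm square legs, each inset 60 mm from the nearest pair of top edges, running from the floor to the underside of the top. Four apron rails, 84 mm thick and 88 mm tall, run between adjacent legs with their top edges flush with the underside of the top and their outer faces flush with the legs' outer faces.

B is a simple wooden stool: a rectangular seat 291 mm (x) by 310 mm (y), 38 mm thick, top face at z = 427 mm, on four square legs, each 44×44 mm in cross-section. The legs rest on z = 0, each flush with a corner of the seat. Four stretchers, 44 mm wide and 27 mm tall, connect adjacent legs with their undersides at z = 106 mm, each running between the inner faces of the legs it joins and aligned with the legs' outer faces on the other axis.

C is a wooden ladder with two side rails of 41×47 mm section and 2062 mm height, set 460 mm apart overall. Between them run 7 rectangular rungs (47 mm deep, 32 mm thick), front faces flush with the rails' −y face. The bottom of the first rung is 309 mm above the floor and each subsequent rung is 262 mm higher than the one below.

Four stools sit around the table at the −y, +y, −x, +x sides. The ladder is on top of the table.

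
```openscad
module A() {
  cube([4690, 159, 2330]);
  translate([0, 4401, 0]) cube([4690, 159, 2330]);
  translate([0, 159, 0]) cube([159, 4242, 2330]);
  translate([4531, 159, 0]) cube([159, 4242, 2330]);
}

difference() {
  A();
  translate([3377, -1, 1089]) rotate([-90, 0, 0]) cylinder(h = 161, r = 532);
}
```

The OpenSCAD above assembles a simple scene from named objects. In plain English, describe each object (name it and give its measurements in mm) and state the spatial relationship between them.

A is the wall frame of a small rectangular building: four walls, each 2330 mm tall and 159 mm thick, enclosing a footprint 4690 mm (x) by 4560 mm (y) outside-to-outside, with no floor or roof. The front and back walls (the −y and +y sides) span the full width; the two side walls fit between them.

The house frame has a circular hole of radius 532 mm through its front wall, centred at (x = 3377, z = 1089).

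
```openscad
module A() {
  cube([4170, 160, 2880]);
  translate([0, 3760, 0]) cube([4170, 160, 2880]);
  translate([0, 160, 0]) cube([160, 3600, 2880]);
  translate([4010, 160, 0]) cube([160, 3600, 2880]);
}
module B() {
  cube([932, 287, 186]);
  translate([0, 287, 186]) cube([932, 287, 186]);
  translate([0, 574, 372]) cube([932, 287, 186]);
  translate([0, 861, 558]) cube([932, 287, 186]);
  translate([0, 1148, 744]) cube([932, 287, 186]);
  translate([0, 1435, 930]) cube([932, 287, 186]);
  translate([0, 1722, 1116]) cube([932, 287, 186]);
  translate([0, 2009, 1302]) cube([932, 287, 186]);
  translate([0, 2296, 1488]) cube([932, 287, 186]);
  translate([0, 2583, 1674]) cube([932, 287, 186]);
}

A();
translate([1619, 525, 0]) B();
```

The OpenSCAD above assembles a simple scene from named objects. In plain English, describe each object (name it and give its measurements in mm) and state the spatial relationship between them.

A is a box-shaped house frame (walls only): outside footprint 4170×3920 mm, wall height 2880 mm, wall thickness 160 mm. The two y-facing walls run the full x-width; the two x-facing walls fit between the inner faces of the y-facing walls.

B is a straight staircase of 10 solid steps. Each step is 932 mm wide (x), 287 mm deep (y, the going) and 186 mm tall (the rise). The first step rests on the floor; each subsequent step sits one going further in +y and one rise higher in +z, directly behind and above the previous step with no overlap.

The staircase sits inside the house frame, centred.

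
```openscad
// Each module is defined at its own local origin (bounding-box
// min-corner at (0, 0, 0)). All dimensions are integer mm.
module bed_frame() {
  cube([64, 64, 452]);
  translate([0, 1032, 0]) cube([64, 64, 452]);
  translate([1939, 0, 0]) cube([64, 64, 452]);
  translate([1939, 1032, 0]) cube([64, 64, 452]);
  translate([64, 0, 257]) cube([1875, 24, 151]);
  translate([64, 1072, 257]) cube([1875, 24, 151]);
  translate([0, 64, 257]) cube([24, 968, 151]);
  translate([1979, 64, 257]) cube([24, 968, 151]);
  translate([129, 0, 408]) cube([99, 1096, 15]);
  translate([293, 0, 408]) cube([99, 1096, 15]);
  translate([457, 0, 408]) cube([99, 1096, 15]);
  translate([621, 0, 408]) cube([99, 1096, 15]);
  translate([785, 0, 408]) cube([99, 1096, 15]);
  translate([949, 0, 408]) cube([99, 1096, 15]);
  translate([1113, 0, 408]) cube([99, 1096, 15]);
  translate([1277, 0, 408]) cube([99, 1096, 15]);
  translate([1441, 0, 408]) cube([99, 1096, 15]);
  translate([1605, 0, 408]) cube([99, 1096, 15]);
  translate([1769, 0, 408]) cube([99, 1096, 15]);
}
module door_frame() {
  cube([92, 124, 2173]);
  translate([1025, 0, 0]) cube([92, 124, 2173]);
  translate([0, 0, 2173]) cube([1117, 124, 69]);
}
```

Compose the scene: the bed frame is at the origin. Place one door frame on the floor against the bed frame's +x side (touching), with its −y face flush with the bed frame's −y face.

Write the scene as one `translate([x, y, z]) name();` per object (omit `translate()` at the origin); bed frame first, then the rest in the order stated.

bed_frame();
translate([2003, 0, 0]) door_frame();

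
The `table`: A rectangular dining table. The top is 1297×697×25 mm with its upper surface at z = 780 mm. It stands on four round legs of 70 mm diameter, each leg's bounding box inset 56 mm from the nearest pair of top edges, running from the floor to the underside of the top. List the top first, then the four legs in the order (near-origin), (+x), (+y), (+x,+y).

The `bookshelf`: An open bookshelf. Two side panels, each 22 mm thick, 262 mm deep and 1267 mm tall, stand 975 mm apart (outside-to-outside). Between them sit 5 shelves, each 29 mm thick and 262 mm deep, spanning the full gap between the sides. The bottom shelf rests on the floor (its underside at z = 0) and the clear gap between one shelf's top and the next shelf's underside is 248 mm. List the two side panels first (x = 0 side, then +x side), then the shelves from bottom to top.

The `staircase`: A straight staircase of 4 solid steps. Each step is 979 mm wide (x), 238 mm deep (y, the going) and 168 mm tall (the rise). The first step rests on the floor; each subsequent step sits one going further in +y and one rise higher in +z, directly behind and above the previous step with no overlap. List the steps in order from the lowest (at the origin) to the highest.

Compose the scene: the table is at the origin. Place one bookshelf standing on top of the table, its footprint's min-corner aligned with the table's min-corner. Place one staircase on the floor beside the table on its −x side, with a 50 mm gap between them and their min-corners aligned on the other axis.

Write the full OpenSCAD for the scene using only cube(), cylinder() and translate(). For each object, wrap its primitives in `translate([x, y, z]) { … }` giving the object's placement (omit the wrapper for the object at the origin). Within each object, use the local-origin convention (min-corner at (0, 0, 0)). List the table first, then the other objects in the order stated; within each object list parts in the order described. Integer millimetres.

translate([0, 0, 755]) cube([1297, 697, 25]);
translate([91, 91, 0]) cylinder(h = 755, r = 35);
translate([1206, 91, 0]) cylinder(h = 755, r = 35);
translate([91, 606, 0]) cylinder(h = 755, r = 35);
translate([1206, 606, 0]) cylinder(h = 755, r = 35);
translate([0, 0, 780]) {
  cube([22, 262, 1267]);
  translate([953, 0, 0]) cube([22, 262, 1267]);
  translate([22, 0, 0]) cube([931, 262, 29]);
  translate([22, 0, 277]) cube([931, 262, 29]);
  translate([22, 0, 554]) cube([931, 262, 29]);
  translate([22, 0, 831]) cube([931, 262, 29]);
  translate([22, 0, 1108]) cube([931, 262, 29]);
}
translate([-1029, 0, 0]) {
  cube([979, 238, 168]);
  translate([0, 238, 168]) cube([979, 238, 168]);
  translate([0, 476, 336]) cube([979, 238, 168]);
  translate([0, 714, 504]) cube([979, 238, 168]);
}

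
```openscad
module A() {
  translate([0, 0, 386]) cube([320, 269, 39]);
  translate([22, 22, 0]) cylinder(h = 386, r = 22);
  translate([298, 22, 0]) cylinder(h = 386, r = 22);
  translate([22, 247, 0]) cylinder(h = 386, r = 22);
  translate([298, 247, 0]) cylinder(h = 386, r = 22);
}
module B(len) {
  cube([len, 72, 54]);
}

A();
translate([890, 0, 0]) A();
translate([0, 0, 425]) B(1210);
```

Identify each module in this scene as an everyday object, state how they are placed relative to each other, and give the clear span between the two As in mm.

A is a stool. B is a beam. A beam spans the tops of two stools. The clear span between the two stools is 570 mm.

Second stool starts at x = 890; first ends at x = 320; clear span = 890 − 320 = 570 mm.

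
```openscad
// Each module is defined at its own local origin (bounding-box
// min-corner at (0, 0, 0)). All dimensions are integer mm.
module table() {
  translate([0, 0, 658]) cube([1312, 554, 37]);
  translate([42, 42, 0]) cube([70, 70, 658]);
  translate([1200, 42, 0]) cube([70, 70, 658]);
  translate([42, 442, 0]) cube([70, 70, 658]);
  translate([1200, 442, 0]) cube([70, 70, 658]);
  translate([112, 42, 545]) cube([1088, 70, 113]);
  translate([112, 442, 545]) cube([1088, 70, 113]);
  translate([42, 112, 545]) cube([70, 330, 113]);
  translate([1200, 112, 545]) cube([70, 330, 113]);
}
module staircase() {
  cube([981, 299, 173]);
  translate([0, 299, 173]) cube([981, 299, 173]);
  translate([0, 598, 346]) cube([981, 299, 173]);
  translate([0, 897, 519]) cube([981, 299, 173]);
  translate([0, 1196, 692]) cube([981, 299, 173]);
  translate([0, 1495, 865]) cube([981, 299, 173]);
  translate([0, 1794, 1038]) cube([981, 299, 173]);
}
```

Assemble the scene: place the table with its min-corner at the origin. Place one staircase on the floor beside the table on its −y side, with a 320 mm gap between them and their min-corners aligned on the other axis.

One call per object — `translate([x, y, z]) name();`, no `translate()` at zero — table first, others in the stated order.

table();
translate([0, -2413, 0]) staircase();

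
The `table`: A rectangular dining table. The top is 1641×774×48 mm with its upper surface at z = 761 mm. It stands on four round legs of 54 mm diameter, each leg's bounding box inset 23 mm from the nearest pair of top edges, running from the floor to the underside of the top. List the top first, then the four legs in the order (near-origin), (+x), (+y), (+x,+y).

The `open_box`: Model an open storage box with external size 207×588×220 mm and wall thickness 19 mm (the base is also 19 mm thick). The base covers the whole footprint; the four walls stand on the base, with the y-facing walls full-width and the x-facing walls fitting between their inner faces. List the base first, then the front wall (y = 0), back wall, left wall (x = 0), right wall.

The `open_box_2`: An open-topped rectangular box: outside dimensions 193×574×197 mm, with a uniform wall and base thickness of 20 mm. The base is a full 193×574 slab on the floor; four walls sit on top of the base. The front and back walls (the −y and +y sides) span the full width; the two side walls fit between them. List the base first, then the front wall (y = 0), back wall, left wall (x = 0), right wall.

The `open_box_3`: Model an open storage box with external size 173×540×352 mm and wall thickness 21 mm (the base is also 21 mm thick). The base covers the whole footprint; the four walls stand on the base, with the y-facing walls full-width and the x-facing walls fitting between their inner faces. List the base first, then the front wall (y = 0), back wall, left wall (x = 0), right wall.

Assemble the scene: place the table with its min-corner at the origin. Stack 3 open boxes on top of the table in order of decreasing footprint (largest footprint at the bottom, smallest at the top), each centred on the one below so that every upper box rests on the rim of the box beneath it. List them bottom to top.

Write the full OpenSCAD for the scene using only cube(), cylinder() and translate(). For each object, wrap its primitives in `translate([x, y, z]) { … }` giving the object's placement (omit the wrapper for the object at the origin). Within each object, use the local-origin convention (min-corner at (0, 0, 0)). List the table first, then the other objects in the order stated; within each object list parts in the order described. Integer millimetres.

translate([0, 0, 713]) cube([1641, 774, 48]);
translate([50, 50, 0]) cylinder(h = 713, r = 27);
translate([1591, 50, 0]) cylinder(h = 713, r = 27);
translate([50, 724, 0]) cylinder(h = 713, r = 27);
translate([1591, 724, 0]) cylinder(h = 713, r = 27);
translate([717, 93, 761]) {
  cube([207, 588, 19]);
  translate([0, 0, 19]) cube([207, 19, 201]);
  translate([0, 569, 19]) cube([207, 19, 201]);
  translate([0, 19, 19]) cube([19, 550, 201]);
  translate([188, 19, 19]) cube([19, 550, 201]);
}
translate([724, 100, 981]) {
  cube([193, 574, 20]);
  translate([0, 0, 20]) cube([193, 20, 177]);
  translate([0, 554, 20]) cube([193, 20, 177]);
  translate([0, 20, 20]) cube([20, 534, 177]);
  translate([173, 20, 20]) cube([20, 534, 177]);
}
translate([734, 117, 1178]) {
  cube([173, 540, 21]);
  translate([0, 0, 21]) cube([173, 21, 331]);
  translate([0, 519, 21]) cube([173, 21, 331]);
  translate([0, 21, 21]) cube([21, 498, 331]);
  translate([152, 21, 21]) cube([21, 498, 331]);
}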